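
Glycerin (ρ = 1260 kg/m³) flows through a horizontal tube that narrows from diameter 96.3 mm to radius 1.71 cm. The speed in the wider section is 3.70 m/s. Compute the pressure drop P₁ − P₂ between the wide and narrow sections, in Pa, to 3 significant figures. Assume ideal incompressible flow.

534000 Pa

By continuity, v₂ = v₁·A₁/A₂ = 3.70·(72.8/9.19) = 29.3 m/s.
With no height change, Bernoulli's equation is P₁ + ½ρv₁² = P₂ + ½ρv₂².
P₁ − P₂ = ½·1260·(29.3² − 3.70²) = ½·1260·847 = 534000 Pa.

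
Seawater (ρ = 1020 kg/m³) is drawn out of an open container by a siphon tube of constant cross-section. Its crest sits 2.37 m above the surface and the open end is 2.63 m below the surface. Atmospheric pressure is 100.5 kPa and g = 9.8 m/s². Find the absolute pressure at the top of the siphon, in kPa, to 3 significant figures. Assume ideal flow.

From the surface to the outlet (both open to atmosphere, surface at rest): v = √(2g·h_out) = √(2·9.8·2.63) = 7.18 m/s.
The bore is uniform, so the speed at the crest is the same v. Bernoulli surface→crest: P_atm = P_top + ½ρv² + ρg·h_top.
P_top = 100500 − ½·1020·7.18² − 1020·9.8·2.37 = 50500 Pa.

P_top ≈ 50.5 kPa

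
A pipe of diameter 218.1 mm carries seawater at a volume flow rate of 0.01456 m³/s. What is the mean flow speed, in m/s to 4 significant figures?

0.3897 m/s

Q = 0.01456 m³/s = 0.01456 m³/s.
v = Q/A = 0.01456 / 0.03736 = 0.3897 m/s.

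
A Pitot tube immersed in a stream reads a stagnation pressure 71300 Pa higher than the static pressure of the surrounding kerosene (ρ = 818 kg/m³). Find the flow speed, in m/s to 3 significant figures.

v = 13.2 m/s

Bernoulli between the free stream and the stagnation point: ½ρv² = P_stag − P_static.
v = √(2ΔP/ρ) = √(2·71300/818) = 13.2 m/s.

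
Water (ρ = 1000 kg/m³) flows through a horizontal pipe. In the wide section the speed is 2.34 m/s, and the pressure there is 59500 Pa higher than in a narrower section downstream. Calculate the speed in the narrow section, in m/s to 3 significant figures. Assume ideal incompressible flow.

v₂ = 11.2 m/s

Horizontal Bernoulli: P₁ + ½ρv₁² = P₂ + ½ρv₂², so v₂² = v₁² + 2(P₁ − P₂)/ρ.
v₂ = √(2.34² + 2·59500/1000) = √(5.48 + 119) = 11.2 m/s.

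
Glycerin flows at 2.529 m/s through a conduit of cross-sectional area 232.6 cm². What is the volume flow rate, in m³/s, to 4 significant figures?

Q = 0.05882 m³/s

Q = A·v = 0.02326 m² × 2.529 m/s = 0.05882 m³/s.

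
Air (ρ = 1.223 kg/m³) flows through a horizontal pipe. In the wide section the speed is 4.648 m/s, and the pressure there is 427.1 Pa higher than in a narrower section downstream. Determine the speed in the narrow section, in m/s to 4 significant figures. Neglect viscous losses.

Along the level pipe P + ½ρv² is conserved, hence v₂² = v₁² + 2(P₁ − P₂)/ρ.
v₂ = √(4.648² + 2·427.1/1.223) = √(21.60 + 698.4) = 26.83 m/s.

v₂ ≈ 26.83 m/s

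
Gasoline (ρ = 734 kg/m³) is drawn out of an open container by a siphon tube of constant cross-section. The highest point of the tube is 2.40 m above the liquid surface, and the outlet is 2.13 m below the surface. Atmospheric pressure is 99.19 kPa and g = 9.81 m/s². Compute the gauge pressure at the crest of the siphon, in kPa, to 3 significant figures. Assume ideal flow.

-32.6 kPa

From the surface to the outlet (both open to atmosphere, surface at rest): v = √(2g·h_out) = √(2·9.81·2.13) = 6.46 m/s.
Continuity keeps v the same throughout the tube; from surface to crest, P_atm + 0 = P_top + ½ρv² + ρg·h_top.
P_top = 99190 − ½·734·6.46² − 734·9.81·2.40 = 66600 Pa. So P_gauge = P_top − P_atm = -32600 Pa.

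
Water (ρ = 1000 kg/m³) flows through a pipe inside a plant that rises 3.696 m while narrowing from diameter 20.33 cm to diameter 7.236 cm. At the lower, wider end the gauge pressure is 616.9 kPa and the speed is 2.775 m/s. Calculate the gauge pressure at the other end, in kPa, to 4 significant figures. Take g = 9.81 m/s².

Continuity gives A₁v₁ = A₂v₂, so v₂ = (324.6 cm²)/(41.12 cm²) × 2.775 m/s = 21.90 m/s.
Energy conservation along the streamline gives P₂ = P₁ − ½ρ(v₂² − v₁²) − ρg(h₂ − h₁).
P₂ = 616900 + ½·1000·(2.775² − 21.90²) − 1000·9.81·(+3.696) = 616900 + (-236100) − (36260) = 344600 Pa.

P₂ = 344.6 kPa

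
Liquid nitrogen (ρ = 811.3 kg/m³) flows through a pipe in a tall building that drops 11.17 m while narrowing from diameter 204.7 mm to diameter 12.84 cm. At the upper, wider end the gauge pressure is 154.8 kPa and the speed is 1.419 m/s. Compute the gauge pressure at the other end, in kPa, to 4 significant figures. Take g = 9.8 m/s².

P₂ = 239.2 kPa

Continuity gives A₁v₁ = A₂v₂, so v₂ = (329.1 cm²)/(129.5 cm²) × 1.419 m/s = 3.607 m/s.
Energy conservation along the streamline gives P₂ = P₁ − ½ρ(v₂² − v₁²) − ρg(h₂ − h₁).
P₂ = 154800 + ½·811.3·(1.419² − 3.607²) − 811.3·9.8·(−11.17) = 154800 + (-4459) − (-88810) = 239200 Pa.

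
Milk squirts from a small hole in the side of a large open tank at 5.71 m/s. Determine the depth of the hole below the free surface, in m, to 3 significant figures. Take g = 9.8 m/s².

Inverting v = √(2gh) gives h = v² / 2g.
h = 5.71²/(2·9.8) = 32.6/19.60 = 1.66 m.

h ≈ 1.66 m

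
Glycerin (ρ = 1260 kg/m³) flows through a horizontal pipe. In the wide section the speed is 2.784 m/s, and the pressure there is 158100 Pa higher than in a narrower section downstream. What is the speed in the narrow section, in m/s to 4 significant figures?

v₂ ≈ 16.08 m/s

With h₁ = h₂, rearranging Bernoulli gives v₂ = √(v₁² + 2ΔP/ρ).
v₂ = √(2.784² + 2·158100/1260) = √(7.751 + 251.0) = 16.08 m/s.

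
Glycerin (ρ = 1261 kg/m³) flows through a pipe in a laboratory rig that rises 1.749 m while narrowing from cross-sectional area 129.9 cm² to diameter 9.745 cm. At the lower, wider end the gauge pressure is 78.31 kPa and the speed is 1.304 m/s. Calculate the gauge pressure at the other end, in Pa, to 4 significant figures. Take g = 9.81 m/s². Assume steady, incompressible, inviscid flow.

The volume flow rate is constant, so v₂ = (A₁/A₂)v₁ = (129.9/74.59)·1.304 = 2.271 m/s.
Bernoulli: P₁ + ½ρv₁² + ρg h₁ = P₂ + ½ρv₂² + ρg h₂, so P₂ = P₁ + ½ρ(v₁² − v₂²) − ρg(h₂ − h₁).
P₂ = 78310 + ½·1261·(1.304² − 2.271²) − 1261·9.81·(+1.749) = 78310 + (-2180) − (21640) = 54490 Pa.

P₂ ≈ 54490 Pa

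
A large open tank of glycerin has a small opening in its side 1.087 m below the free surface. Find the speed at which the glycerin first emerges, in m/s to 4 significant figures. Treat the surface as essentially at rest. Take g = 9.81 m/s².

With the surface at rest and both surface and jet at atmospheric pressure, Bernoulli gives ρg h = ½ρv², so v = √(2gh) = √(2·9.81·1.087) = 4.618 m/s.

v ≈ 4.618 m/s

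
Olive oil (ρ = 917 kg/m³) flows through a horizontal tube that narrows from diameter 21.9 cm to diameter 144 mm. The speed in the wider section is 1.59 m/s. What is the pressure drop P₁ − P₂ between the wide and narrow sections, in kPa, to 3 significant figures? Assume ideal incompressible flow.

ΔP = 5.04 kPa

The volume flow rate is constant, so v₂ = (A₁/A₂)v₁ = (377/163)·1.59 = 3.68 m/s.
The pipe is horizontal, so Bernoulli reduces to P₁ + ½ρv₁² = P₂ + ½ρv₂².
P₁ − P₂ = ½·917·(3.68² − 1.59²) = ½·917·11.0 = 5040 Pa.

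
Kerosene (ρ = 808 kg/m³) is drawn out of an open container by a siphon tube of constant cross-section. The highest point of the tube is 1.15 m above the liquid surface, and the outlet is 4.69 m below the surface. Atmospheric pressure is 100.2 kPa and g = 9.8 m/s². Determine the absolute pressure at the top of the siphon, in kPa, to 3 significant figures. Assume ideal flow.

54.0 kPa

Bernoulli surface→outlet gives ½v² = g·h_out, so v = √(2·9.8·4.69) = 9.59 m/s.
With constant cross-section the crest speed equals v; applying Bernoulli from the surface up to the crest, P_top = P_atm − ½ρv² − ρg·h_top.
P_top = 100200 − ½·808·9.59² − 808·9.8·1.15 = 54000 Pa.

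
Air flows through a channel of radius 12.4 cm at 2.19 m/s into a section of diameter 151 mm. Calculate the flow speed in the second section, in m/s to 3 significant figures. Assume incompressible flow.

v₂ ≈ 5.91 m/s

The volume flow rate is constant, so v₂ = (A₁/A₂)v₁ = (483/179)·2.19 = 5.91 m/s.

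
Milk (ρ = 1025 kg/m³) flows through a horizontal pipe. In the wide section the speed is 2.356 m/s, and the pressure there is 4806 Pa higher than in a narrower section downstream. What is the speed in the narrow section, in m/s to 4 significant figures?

Horizontal Bernoulli: P₁ + ½ρv₁² = P₂ + ½ρv₂², so v₂² = v₁² + 2(P₁ − P₂)/ρ.
v₂ = √(2.356² + 2·4806/1025) = √(5.551 + 9.378) = 3.864 m/s.

v₂ ≈ 3.864 m/s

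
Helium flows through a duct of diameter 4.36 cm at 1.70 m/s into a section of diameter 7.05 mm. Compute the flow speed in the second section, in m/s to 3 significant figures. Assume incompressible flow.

v₂ = 65.0 m/s

By continuity, v₂ = v₁·A₁/A₂ = 1.70·(14.9/0.390) = 65.0 m/s.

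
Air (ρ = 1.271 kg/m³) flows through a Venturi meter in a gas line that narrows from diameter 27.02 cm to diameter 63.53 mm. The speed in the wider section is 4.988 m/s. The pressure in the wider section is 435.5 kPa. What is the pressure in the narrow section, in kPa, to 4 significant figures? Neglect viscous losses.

P₂ ≈ 430.3 kPa

The volume flow rate is constant, so v₂ = (A₁/A₂)v₁ = (573.4/31.70)·4.988 = 90.23 m/s.
Along the horizontal streamline, P + ½ρv² is constant.
P₂ = P₁ − ½ρ(v₂² − v₁²) = 435500 − ½·1.271·(90.23² − 4.988²) = 435500 − 5158 = 430300 Pa.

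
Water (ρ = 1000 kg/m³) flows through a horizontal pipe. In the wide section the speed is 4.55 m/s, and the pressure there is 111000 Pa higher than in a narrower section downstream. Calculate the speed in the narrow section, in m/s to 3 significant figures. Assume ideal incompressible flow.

Along the level pipe P + ½ρv² is conserved, hence v₂² = v₁² + 2(P₁ − P₂)/ρ.
v₂ = √(4.55² + 2·111000/1000) = √(20.7 + 222) = 15.6 m/s.

v₂ = 15.6 m/s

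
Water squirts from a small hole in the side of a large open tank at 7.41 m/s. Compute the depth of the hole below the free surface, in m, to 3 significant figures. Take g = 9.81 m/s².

h = 2.80 m

Inverting v = √(2gh) gives h = v² / 2g.
h = 7.41²/(2·9.81) = 54.9/19.62 = 2.80 m.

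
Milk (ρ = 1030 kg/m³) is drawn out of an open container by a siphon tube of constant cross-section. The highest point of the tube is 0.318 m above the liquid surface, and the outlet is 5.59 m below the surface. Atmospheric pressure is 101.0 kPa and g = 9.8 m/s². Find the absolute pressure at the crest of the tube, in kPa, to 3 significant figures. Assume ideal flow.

Bernoulli surface→outlet gives ½v² = g·h_out, so v = √(2·9.8·5.59) = 10.5 m/s.
The bore is uniform, so the speed at the crest is the same v. Bernoulli surface→crest: P_atm = P_top + ½ρv² + ρg·h_top.
P_top = 101000 − ½·1030·10.5² − 1030·9.8·0.318 = 41400 Pa.

P_top ≈ 41.4 kPa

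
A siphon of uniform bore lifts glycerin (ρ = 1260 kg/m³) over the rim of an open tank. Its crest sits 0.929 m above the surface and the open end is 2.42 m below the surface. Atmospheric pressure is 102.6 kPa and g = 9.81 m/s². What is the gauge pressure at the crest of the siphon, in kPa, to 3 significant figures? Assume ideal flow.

Bernoulli surface→outlet gives ½v² = g·h_out, so v = √(2·9.81·2.42) = 6.89 m/s.
The bore is uniform, so the speed at the crest is the same v. Bernoulli surface→crest: P_atm = P_top + ½ρv² + ρg·h_top.
P_top = 102600 − ½·1260·6.89² − 1260·9.81·0.929 = 61200 Pa. So P_gauge = P_top − P_atm = -41400 Pa.

P_gauge = -41.4 kPa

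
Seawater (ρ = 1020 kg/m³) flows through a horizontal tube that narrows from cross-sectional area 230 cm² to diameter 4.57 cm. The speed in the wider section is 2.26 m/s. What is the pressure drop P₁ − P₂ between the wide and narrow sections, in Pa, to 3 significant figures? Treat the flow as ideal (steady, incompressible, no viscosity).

ΔP ≈ 510000 Pa

Mass conservation (A₁v₁ = A₂v₂) gives v₂ = 2.26 × 230/16.4 = 31.7 m/s.
Bernoulli (h₁ = h₂): P₁ − P₂ = ½ρ(v₂² − v₁²).
P₁ − P₂ = ½·1020·(31.7² − 2.26²) = ½·1020·999 = 510000 Pa.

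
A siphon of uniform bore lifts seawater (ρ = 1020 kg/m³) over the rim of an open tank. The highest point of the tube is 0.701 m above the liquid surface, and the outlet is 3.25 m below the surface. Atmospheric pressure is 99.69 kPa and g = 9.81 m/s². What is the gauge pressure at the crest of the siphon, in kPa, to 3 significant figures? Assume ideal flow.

The outlet speed comes from Torricelli: v = √(2g·3.25) = 7.99 m/s.
With constant cross-section the crest speed equals v; applying Bernoulli from the surface up to the crest, P_top = P_atm − ½ρv² − ρg·h_top.
P_top = 99690 − ½·1020·7.99² − 1020·9.81·0.701 = 60200 Pa. So P_gauge = P_top − P_atm = -39500 Pa.

-39.5 kPa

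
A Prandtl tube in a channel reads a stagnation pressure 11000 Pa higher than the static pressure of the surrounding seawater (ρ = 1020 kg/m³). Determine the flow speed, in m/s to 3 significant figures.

Bernoulli between the free stream and the stagnation point: ½ρv² = P_stag − P_static.
v = √(2ΔP/ρ) = √(2·11000/1020) = 4.64 m/s.

v = 4.64 m/s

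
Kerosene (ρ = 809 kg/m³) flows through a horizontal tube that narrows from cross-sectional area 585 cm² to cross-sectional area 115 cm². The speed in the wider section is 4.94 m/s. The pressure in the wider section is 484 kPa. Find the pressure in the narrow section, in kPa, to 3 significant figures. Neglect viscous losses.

Mass conservation (A₁v₁ = A₂v₂) gives v₂ = 4.94 × 585/115 = 25.1 m/s.
Bernoulli (h₁ = h₂): P₁ − P₂ = ½ρ(v₂² − v₁²).
P₂ = P₁ − ½ρ(v₂² − v₁²) = 484000 − ½·809·(25.1² − 4.94²) = 484000 − 246000 = 238000 Pa.

238 kPa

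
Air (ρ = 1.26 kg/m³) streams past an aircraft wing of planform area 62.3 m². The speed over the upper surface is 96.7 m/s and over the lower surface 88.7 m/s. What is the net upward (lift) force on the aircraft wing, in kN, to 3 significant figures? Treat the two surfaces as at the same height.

F ≈ 58.2 kN

With equal heights on the two surfaces, Bernoulli gives P_lower − P_upper = ½ρ(v_upper² − v_lower²).
ΔP = ½·1.26·(96.7² − 88.7²) = 934 Pa.
Lift = ΔP · A = 934 × 62.3 = 58200 N.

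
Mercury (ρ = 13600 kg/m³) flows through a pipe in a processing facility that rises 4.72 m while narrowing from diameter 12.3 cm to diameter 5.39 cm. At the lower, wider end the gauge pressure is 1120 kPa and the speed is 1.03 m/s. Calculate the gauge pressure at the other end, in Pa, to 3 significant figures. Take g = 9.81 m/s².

By continuity, v₂ = v₁·A₁/A₂ = 1.03·(119/22.8) = 5.36 m/s.
Applying Bernoulli between the two ends and solving for P₂: P₂ = P₁ + ½ρ(v₁² − v₂²) − ρgΔh.
P₂ = 1120000 + ½·13600·(1.03² − 5.36²) − 13600·9.81·(+4.72) = 1120000 + (-188000) − (630000) = 302000 Pa.

302000 Pa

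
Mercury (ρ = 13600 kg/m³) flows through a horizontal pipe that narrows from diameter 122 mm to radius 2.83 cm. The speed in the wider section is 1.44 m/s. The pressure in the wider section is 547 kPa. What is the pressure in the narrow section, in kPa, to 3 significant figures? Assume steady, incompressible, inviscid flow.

P₂ ≈ 257 kPa

The volume flow rate is constant, so v₂ = (A₁/A₂)v₁ = (117/25.2)·1.44 = 6.69 m/s.
Along the horizontal streamline, P + ½ρv² is constant.
P₂ = P₁ − ½ρ(v₂² − v₁²) = 547000 − ½·13600·(6.69² − 1.44²) = 547000 − 290000 = 257000 Pa.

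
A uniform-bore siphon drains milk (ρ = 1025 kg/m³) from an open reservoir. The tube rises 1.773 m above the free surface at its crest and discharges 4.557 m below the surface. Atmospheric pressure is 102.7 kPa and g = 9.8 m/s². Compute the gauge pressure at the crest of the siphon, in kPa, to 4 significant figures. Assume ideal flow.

-63.58 kPa

Bernoulli surface→outlet gives ½v² = g·h_out, so v = √(2·9.8·4.557) = 9.451 m/s.
With constant cross-section the crest speed equals v; applying Bernoulli from the surface up to the crest, P_top = P_atm − ½ρv² − ρg·h_top.
P_top = 102700 − ½·1025·9.451² − 1025·9.8·1.773 = 39120 Pa. So P_gauge = P_top − P_atm = -63580 Pa.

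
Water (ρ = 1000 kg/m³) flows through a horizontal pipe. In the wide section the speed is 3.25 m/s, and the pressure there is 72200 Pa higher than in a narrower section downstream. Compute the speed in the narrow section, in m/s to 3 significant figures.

v₂ ≈ 12.4 m/s

Horizontal Bernoulli: P₁ + ½ρv₁² = P₂ + ½ρv₂², so v₂² = v₁² + 2(P₁ − P₂)/ρ.
v₂ = √(3.25² + 2·72200/1000) = √(10.6 + 144) = 12.4 m/s.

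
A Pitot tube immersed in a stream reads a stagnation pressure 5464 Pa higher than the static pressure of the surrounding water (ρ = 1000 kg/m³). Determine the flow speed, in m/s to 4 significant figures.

3.306 m/s

The dynamic pressure equals the rise in static pressure at the stagnation point: ΔP = ½ρv².
v = √(2ΔP/ρ) = √(2·5464/1000) = 3.306 m/s.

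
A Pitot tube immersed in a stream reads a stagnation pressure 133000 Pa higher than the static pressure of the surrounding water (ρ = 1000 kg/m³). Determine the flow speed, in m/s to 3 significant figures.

The dynamic pressure equals the rise in static pressure at the stagnation point: ΔP = ½ρv².
v = √(2ΔP/ρ) = √(2·133000/1000) = 16.3 m/s.

v ≈ 16.3 m/s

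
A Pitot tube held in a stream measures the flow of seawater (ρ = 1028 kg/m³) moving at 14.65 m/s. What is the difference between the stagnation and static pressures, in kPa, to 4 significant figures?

The dynamic pressure equals the rise in static pressure at the stagnation point: ΔP = ½ρv².
ΔP = ½·1028·14.65² = 110300 Pa.

110.3 kPa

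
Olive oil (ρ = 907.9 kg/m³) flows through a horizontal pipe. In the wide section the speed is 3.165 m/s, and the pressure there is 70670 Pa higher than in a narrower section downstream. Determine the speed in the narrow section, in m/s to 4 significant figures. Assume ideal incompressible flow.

v₂ = 12.87 m/s

Horizontal Bernoulli: P₁ + ½ρv₁² = P₂ + ½ρv₂², so v₂² = v₁² + 2(P₁ − P₂)/ρ.
v₂ = √(3.165² + 2·70670/907.9) = √(10.02 + 155.7) = 12.87 m/s.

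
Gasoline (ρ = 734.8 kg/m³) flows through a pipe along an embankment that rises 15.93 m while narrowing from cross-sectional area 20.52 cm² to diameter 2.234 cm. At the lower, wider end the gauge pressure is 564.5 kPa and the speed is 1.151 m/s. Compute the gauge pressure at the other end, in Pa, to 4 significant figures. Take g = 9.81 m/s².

P₂ ≈ 436800 Pa

By continuity, v₂ = v₁·A₁/A₂ = 1.151·(20.52/3.920) = 6.026 m/s.
Bernoulli: P₁ + ½ρv₁² + ρg h₁ = P₂ + ½ρv₂² + ρg h₂, so P₂ = P₁ + ½ρ(v₁² − v₂²) − ρg(h₂ − h₁).
P₂ = 564500 + ½·734.8·(1.151² − 6.026²) − 734.8·9.81·(+15.93) = 564500 + (-12850) − (114800) = 436800 Pa.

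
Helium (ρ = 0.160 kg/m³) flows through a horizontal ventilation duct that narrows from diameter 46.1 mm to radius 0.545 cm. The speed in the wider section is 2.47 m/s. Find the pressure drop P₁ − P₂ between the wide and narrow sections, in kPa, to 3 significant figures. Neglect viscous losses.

0.156 kPa

Continuity gives A₁v₁ = A₂v₂, so v₂ = (16.7 cm²)/(0.933 cm²) × 2.47 m/s = 44.2 m/s.
Bernoulli (h₁ = h₂): P₁ − P₂ = ½ρ(v₂² − v₁²).
P₁ − P₂ = ½·0.160·(44.2² − 2.47²) = ½·0.160·1950 = 156 Pa.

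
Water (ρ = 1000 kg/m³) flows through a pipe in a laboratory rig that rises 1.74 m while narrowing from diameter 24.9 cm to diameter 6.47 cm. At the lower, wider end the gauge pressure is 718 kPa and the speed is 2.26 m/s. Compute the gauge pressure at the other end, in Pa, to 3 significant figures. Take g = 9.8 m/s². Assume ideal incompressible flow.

143000 Pa

By continuity, v₂ = v₁·A₁/A₂ = 2.26·(487/32.9) = 33.5 m/s.
Energy conservation along the streamline gives P₂ = P₁ − ½ρ(v₂² − v₁²) − ρg(h₂ − h₁).
P₂ = 718000 + ½·1000·(2.26² − 33.5²) − 1000·9.8·(+1.74) = 718000 + (-558000) − (17100) = 143000 Pa.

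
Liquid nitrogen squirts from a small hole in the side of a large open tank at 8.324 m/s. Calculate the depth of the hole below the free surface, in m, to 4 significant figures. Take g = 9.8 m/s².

h ≈ 3.535 m

Torricelli: v = √(2gh), so h = v²/(2g).
h = 8.324²/(2·9.8) = 69.29/19.60 = 3.535 m.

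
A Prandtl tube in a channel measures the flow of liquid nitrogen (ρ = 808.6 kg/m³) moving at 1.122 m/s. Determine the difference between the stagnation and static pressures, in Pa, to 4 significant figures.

ΔP = 509.0 Pa

At the stagnation point the flow is brought to rest, so Bernoulli gives P_stag − P_static = ½ρv².
ΔP = ½·808.6·1.122² = 509.0 Pa.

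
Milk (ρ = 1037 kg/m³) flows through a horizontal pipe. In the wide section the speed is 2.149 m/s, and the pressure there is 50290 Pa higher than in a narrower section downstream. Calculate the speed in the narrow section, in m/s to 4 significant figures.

Along the level pipe P + ½ρv² is conserved, hence v₂² = v₁² + 2(P₁ − P₂)/ρ.
v₂ = √(2.149² + 2·50290/1037) = √(4.618 + 96.99) = 10.08 m/s.

10.08 m/s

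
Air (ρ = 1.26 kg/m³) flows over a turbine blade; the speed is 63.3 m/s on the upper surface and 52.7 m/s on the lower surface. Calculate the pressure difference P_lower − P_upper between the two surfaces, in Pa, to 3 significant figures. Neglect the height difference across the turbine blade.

Bernoulli (same height): P_lower − P_upper = ½ρ(v_upper² − v_lower²).
ΔP = ½·1.26·(63.3² − 52.7²) = 775 Pa.

ΔP ≈ 775 Pa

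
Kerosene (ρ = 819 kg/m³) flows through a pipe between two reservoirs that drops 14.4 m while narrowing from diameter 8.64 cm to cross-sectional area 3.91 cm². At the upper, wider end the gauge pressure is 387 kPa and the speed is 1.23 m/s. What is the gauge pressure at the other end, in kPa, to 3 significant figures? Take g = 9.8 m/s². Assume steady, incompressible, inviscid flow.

By continuity, v₂ = v₁·A₁/A₂ = 1.23·(58.6/3.91) = 18.4 m/s.
Bernoulli: P₁ + ½ρv₁² + ρg h₁ = P₂ + ½ρv₂² + ρg h₂, so P₂ = P₁ + ½ρ(v₁² − v₂²) − ρg(h₂ − h₁).
P₂ = 387000 + ½·819·(1.23² − 18.4²) − 819·9.8·(−14.4) = 387000 + (-139000) − (-116000) = 364000 Pa.

364 kPa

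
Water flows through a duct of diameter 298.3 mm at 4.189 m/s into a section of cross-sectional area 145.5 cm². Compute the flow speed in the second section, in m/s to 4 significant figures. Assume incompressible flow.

The volume flow rate is constant, so v₂ = (A₁/A₂)v₁ = (698.9/145.5)·4.189 = 20.12 m/s.

20.12 m/s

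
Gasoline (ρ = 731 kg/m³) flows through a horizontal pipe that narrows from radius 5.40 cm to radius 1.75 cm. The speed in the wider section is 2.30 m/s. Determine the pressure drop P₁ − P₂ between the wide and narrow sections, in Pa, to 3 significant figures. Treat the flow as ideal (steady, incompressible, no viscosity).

ΔP ≈ 173000 Pa

Mass conservation (A₁v₁ = A₂v₂) gives v₂ = 2.30 × 91.6/9.62 = 21.9 m/s.
The pipe is horizontal, so Bernoulli reduces to P₁ + ½ρv₁² = P₂ + ½ρv₂².
P₁ − P₂ = ½·731·(21.9² − 2.30²) = ½·731·474 = 173000 Pa.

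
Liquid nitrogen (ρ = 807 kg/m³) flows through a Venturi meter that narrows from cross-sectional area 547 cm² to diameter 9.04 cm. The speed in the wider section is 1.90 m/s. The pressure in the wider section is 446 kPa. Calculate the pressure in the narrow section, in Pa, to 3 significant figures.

P₂ = 342000 Pa

The volume flow rate is constant, so v₂ = (A₁/A₂)v₁ = (547/64.2)·1.90 = 16.2 m/s.
Along the horizontal streamline, P + ½ρv² is constant.
P₂ = P₁ − ½ρ(v₂² − v₁²) = 446000 − ½·807·(16.2² − 1.90²) = 446000 − 104000 = 342000 Pa.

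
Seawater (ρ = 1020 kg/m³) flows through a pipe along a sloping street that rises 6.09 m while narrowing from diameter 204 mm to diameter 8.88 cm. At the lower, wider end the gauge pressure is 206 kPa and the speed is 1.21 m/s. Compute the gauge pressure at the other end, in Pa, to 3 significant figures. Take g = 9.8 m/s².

Mass conservation (A₁v₁ = A₂v₂) gives v₂ = 1.21 × 327/61.9 = 6.39 m/s.
Bernoulli: P₁ + ½ρv₁² + ρg h₁ = P₂ + ½ρv₂² + ρg h₂, so P₂ = P₁ + ½ρ(v₁² − v₂²) − ρg(h₂ − h₁).
P₂ = 206000 + ½·1020·(1.21² − 6.39²) − 1020·9.8·(+6.09) = 206000 + (-20100) − (60900) = 125000 Pa.

P₂ ≈ 125000 Pa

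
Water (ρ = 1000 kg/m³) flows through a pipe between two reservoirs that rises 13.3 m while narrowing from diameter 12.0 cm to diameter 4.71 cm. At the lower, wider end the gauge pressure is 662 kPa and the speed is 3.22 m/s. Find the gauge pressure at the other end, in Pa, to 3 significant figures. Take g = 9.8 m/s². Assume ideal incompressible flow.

By continuity, v₂ = v₁·A₁/A₂ = 3.22·(113/17.4) = 20.9 m/s.
Bernoulli: P₁ + ½ρv₁² + ρg h₁ = P₂ + ½ρv₂² + ρg h₂, so P₂ = P₁ + ½ρ(v₁² − v₂²) − ρg(h₂ − h₁).
P₂ = 662000 + ½·1000·(3.22² − 20.9²) − 1000·9.8·(+13.3) = 662000 + (-213000) − (130000) = 318000 Pa.

P₂ ≈ 318000 Pa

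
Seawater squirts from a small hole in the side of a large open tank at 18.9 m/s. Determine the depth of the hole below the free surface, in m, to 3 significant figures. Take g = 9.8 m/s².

h ≈ 18.2 m

Torricelli: v = √(2gh), so h = v²/(2g).
h = 18.9²/(2·9.8) = 357/19.60 = 18.2 m.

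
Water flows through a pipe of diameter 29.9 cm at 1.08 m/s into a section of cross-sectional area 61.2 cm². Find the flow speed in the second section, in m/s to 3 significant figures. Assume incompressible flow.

12.4 m/s

Mass conservation (A₁v₁ = A₂v₂) gives v₂ = 1.08 × 702/61.2 = 12.4 m/s.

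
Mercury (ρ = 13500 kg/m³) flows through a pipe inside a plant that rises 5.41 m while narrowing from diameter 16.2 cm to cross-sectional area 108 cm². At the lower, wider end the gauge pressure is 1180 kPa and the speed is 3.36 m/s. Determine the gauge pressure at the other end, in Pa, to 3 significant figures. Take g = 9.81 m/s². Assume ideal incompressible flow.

By continuity, v₂ = v₁·A₁/A₂ = 3.36·(206/108) = 6.41 m/s.
Applying Bernoulli between the two ends and solving for P₂: P₂ = P₁ + ½ρ(v₁² − v₂²) − ρgΔh.
P₂ = 1180000 + ½·13500·(3.36² − 6.41²) − 13500·9.81·(+5.41) = 1180000 + (-201000) − (716000) = 262000 Pa.

P₂ = 262000 Pa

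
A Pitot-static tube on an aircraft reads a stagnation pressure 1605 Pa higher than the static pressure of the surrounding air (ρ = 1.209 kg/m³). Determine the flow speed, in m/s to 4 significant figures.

At the stagnation point the flow is brought to rest, so Bernoulli gives P_stag − P_static = ½ρv².
v = √(2ΔP/ρ) = √(2·1605/1.209) = 51.53 m/s.

v = 51.53 m/s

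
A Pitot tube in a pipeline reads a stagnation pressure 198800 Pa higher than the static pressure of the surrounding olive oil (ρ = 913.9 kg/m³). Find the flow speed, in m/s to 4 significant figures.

v ≈ 20.86 m/s

The dynamic pressure equals the rise in static pressure at the stagnation point: ΔP = ½ρv².
v = √(2ΔP/ρ) = √(2·198800/913.9) = 20.86 m/s.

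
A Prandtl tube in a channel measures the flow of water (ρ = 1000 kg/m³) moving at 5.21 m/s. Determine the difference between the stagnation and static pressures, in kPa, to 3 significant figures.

ΔP = 13.6 kPa

Bernoulli between the free stream and the stagnation point: ½ρv² = P_stag − P_static.
ΔP = ½·1000·5.21² = 13600 Pa.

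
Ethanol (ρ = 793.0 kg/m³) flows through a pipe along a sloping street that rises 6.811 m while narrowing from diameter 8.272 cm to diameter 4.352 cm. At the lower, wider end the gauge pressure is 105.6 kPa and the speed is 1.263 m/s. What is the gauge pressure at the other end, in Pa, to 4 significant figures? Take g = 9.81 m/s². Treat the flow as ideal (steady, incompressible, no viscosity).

Continuity gives A₁v₁ = A₂v₂, so v₂ = (53.74 cm²)/(14.88 cm²) × 1.263 m/s = 4.563 m/s.
Applying Bernoulli between the two ends and solving for P₂: P₂ = P₁ + ½ρ(v₁² − v₂²) − ρgΔh.
P₂ = 105600 + ½·793.0·(1.263² − 4.563²) − 793.0·9.81·(+6.811) = 105600 + (-7623) − (52990) = 44990 Pa.

P₂ ≈ 44990 Pa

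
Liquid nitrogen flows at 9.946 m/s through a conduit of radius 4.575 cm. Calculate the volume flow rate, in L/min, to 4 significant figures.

Q ≈ 3924 L/min

Q = A·v = 0.006576 m² × 9.946 m/s = 0.06540 m³/s.
Converting: 0.06540 m³/s × 60000 = 3924 L/min.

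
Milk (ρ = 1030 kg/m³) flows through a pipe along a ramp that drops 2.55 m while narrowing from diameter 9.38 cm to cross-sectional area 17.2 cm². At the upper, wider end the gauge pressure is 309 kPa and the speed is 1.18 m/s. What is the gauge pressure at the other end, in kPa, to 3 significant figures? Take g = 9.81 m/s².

The volume flow rate is constant, so v₂ = (A₁/A₂)v₁ = (69.1/17.2)·1.18 = 4.74 m/s.
Bernoulli: P₁ + ½ρv₁² + ρg h₁ = P₂ + ½ρv₂² + ρg h₂, so P₂ = P₁ + ½ρ(v₁² − v₂²) − ρg(h₂ − h₁).
P₂ = 309000 + ½·1030·(1.18² − 4.74²) − 1030·9.81·(−2.55) = 309000 + (-10900) − (-25800) = 324000 Pa.

P₂ ≈ 324 kPa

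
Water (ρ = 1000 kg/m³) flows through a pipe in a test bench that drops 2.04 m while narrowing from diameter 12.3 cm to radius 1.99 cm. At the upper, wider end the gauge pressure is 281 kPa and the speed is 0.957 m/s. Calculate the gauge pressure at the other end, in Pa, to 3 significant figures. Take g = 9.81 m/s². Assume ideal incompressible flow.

260000 Pa

Continuity gives A₁v₁ = A₂v₂, so v₂ = (119 cm²)/(12.4 cm²) × 0.957 m/s = 9.14 m/s.
Energy conservation along the streamline gives P₂ = P₁ − ½ρ(v₂² − v₁²) − ρg(h₂ − h₁).
P₂ = 281000 + ½·1000·(0.957² − 9.14²) − 1000·9.81·(−2.04) = 281000 + (-41300) − (-20000) = 260000 Pa.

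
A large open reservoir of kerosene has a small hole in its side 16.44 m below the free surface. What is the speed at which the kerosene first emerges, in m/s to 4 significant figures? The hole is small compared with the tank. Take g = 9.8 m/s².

v ≈ 17.95 m/s

Torricelli's result v = √(2gh) gives v = √(2·9.8·16.44) = 17.95 m/s.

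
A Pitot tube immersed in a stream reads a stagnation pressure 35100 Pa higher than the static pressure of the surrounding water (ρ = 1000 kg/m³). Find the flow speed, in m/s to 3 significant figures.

v ≈ 8.38 m/s

Bernoulli between the free stream and the stagnation point: ½ρv² = P_stag − P_static.
v = √(2ΔP/ρ) = √(2·35100/1000) = 8.38 m/s.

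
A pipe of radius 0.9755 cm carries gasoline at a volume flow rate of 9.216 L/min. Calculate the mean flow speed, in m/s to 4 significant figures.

Q = 9.216 L/min = 0.0001536 m³/s.
v = Q/A = 0.0001536 / 0.0002990 = 0.5138 m/s.

v = 0.5138 m/s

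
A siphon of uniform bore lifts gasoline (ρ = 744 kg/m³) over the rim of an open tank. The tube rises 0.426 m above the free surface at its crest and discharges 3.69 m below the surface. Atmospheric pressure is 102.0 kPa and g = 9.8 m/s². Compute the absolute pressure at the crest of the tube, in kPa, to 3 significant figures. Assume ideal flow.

P_top ≈ 72.0 kPa

The outlet speed comes from Torricelli: v = √(2g·3.69) = 8.50 m/s.
The bore is uniform, so the speed at the crest is the same v. Bernoulli surface→crest: P_atm = P_top + ½ρv² + ρg·h_top.
P_top = 102000 − ½·744·8.50² − 744·9.8·0.426 = 72000 Pa.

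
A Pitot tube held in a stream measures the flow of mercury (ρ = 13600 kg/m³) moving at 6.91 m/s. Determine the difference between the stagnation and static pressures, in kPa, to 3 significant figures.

ΔP = 325 kPa

The dynamic pressure equals the rise in static pressure at the stagnation point: ΔP = ½ρv².
ΔP = ½·13600·6.91² = 325000 Pa.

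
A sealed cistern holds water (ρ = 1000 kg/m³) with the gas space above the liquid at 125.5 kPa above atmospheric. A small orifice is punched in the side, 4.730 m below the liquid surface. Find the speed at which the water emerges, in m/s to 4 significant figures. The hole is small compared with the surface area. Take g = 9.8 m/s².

v ≈ 18.54 m/s

Take point 1 at the surface (v₁ ≈ 0) and point 2 at the hole (at atmospheric pressure). Bernoulli: P₁ + ρg h = P_atm + ½ρv₂².
With P₁ − P_atm = 125500 Pa, v₂ = √(2gh + 2ΔP/ρ) = √(2·9.8·4.730 + 2·125500/1000) = 18.54 m/s.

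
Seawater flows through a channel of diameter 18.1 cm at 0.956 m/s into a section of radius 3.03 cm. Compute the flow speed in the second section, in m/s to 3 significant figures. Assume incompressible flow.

The volume flow rate is constant, so v₂ = (A₁/A₂)v₁ = (257/28.8)·0.956 = 8.53 m/s.

v₂ ≈ 8.53 m/s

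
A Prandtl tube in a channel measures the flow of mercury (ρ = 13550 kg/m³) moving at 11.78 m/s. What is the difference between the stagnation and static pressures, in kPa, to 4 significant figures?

Bernoulli between the free stream and the stagnation point: ½ρv² = P_stag − P_static.
ΔP = ½·13550·11.78² = 940200 Pa.

ΔP ≈ 940.2 kPa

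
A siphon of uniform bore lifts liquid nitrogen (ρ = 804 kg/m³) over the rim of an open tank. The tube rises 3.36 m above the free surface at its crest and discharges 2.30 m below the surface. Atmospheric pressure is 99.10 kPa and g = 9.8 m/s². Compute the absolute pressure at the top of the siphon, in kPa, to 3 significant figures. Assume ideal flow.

P_top = 54.5 kPa

Bernoulli surface→outlet gives ½v² = g·h_out, so v = √(2·9.8·2.30) = 6.71 m/s.
The bore is uniform, so the speed at the crest is the same v. Bernoulli surface→crest: P_atm = P_top + ½ρv² + ρg·h_top.
P_top = 99100 − ½·804·6.71² − 804·9.8·3.36 = 54500 Pa.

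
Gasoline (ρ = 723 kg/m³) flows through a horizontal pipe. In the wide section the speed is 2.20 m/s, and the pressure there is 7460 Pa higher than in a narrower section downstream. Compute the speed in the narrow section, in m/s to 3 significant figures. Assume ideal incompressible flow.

v₂ ≈ 5.05 m/s

Horizontal Bernoulli: P₁ + ½ρv₁² = P₂ + ½ρv₂², so v₂² = v₁² + 2(P₁ − P₂)/ρ.
v₂ = √(2.20² + 2·7460/723) = √(4.84 + 20.6) = 5.05 m/s.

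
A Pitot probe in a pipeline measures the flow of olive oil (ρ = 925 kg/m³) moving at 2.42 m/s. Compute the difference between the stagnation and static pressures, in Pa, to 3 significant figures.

ΔP = 2710 Pa

Bernoulli between the free stream and the stagnation point: ½ρv² = P_stag − P_static.
ΔP = ½·925·2.42² = 2710 Pa.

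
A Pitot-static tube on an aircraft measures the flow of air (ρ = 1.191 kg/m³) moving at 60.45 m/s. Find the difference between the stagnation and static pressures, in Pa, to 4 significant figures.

At the stagnation point the flow is brought to rest, so Bernoulli gives P_stag − P_static = ½ρv².
ΔP = ½·1.191·60.45² = 2176 Pa.

2176 Pa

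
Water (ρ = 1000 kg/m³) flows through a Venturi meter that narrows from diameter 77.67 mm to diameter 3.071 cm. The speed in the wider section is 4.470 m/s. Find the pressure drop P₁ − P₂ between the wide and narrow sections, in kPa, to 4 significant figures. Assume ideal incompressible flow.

398.8 kPa

Continuity gives A₁v₁ = A₂v₂, so v₂ = (47.38 cm²)/(7.407 cm²) × 4.470 m/s = 28.59 m/s.
Bernoulli (h₁ = h₂): P₁ − P₂ = ½ρ(v₂² − v₁²).
P₁ − P₂ = ½·1000·(28.59² − 4.470²) = ½·1000·797.6 = 398800 Pa.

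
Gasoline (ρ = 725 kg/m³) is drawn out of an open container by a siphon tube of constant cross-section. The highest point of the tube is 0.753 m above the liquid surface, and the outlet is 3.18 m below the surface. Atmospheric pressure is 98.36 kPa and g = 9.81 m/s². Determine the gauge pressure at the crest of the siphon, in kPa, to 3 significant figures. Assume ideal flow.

Bernoulli surface→outlet gives ½v² = g·h_out, so v = √(2·9.81·3.18) = 7.90 m/s.
With constant cross-section the crest speed equals v; applying Bernoulli from the surface up to the crest, P_top = P_atm − ½ρv² − ρg·h_top.
P_top = 98360 − ½·725·7.90² − 725·9.81·0.753 = 70400 Pa. So P_gauge = P_top − P_atm = -28000 Pa.

-28.0 kPa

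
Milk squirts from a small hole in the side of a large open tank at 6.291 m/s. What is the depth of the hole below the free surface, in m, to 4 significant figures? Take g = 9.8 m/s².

Inverting v = √(2gh) gives h = v² / 2g.
h = 6.291²/(2·9.8) = 39.58/19.60 = 2.019 m.

h ≈ 2.019 m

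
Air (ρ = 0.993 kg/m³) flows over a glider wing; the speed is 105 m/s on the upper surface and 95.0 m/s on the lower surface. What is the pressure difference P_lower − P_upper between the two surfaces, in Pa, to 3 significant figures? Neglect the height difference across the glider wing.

With negligible Δh, P + ½ρv² is constant, so P_low − P_up = ½ρ(v_up² − v_low²).
ΔP = ½·0.993·(105² − 95.0²) = 993 Pa.

ΔP ≈ 993 Pa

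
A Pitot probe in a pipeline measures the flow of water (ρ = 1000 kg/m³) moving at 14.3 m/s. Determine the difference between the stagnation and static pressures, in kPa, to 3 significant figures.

102 kPa

Bernoulli between the free stream and the stagnation point: ½ρv² = P_stag − P_static.
ΔP = ½·1000·14.3² = 102000 Pa.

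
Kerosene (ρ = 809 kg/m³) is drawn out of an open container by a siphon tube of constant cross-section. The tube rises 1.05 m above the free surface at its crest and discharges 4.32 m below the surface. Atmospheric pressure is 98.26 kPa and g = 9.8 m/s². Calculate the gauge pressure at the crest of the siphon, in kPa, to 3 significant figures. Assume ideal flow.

From the surface to the outlet (both open to atmosphere, surface at rest): v = √(2g·h_out) = √(2·9.8·4.32) = 9.20 m/s.
Continuity keeps v the same throughout the tube; from surface to crest, P_atm + 0 = P_top + ½ρv² + ρg·h_top.
P_top = 98260 − ½·809·9.20² − 809·9.8·1.05 = 55700 Pa. So P_gauge = P_top − P_atm = -42600 Pa.

P_gauge = -42.6 kPa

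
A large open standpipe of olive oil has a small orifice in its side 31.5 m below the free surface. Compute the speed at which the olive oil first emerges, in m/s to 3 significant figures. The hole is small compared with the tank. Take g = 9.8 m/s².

The surface is effectively still and both ends are open, so ½v² = gh and v = √(2·9.8·31.5) = 24.8 m/s.

v ≈ 24.8 m/s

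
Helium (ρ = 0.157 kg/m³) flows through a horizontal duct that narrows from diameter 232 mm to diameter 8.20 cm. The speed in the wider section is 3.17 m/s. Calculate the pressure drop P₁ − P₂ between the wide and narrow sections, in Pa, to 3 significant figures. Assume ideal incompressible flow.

ΔP = 49.8 Pa

Continuity gives A₁v₁ = A₂v₂, so v₂ = (423 cm²)/(52.8 cm²) × 3.17 m/s = 25.4 m/s.
The pipe is horizontal, so Bernoulli reduces to P₁ + ½ρv₁² = P₂ + ½ρv₂².
P₁ − P₂ = ½·0.157·(25.4² − 3.17²) = ½·0.157·634 = 49.8 Pa.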